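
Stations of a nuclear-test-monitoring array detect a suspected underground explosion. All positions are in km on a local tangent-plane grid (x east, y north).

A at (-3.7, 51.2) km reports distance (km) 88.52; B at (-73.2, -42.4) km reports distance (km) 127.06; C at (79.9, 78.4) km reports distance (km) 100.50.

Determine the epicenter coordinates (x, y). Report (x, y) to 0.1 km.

x ≈ 51.5 km, y ≈ -18.0 km

Circle about each station: (x + 3.7)² + (y − 51.2)² = 88.52²; (x + 73.2)² + (y + 42.4)² = 127.06²; (x − 79.9)² + (y − 78.4)² = 100.50².
Subtracting the A equation from the B and C equations removes the quadratic terms:
-139.0 x − 187.2 y = -3787.58
167.2 x + 54.4 y = 7630.98
Solving the 2×2 system: x ≈ 51.5, y ≈ -18.0 km.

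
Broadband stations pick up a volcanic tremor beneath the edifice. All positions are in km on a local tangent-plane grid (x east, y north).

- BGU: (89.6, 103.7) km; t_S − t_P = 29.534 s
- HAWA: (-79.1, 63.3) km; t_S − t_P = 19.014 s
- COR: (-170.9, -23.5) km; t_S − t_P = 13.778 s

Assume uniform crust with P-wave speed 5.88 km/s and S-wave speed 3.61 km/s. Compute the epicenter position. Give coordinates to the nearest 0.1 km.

Distance from S−P lag: d = Δt · v_P v_S / (v_P − v_S) = Δt · (5.88·3.61)/(5.88−3.61) ≈ 9.3510·Δt.
So d_BGU = 276.17, d_HAWA = 177.80, d_COR = 128.84 km.
Circle about each station: (x − 89.6)² + (y − 103.7)² = 276.17²; (x + 79.1)² + (y − 63.3)² = 177.80²; (x + 170.9)² + (y + 23.5)² = 128.84².
Subtracting pairs of circle equations eliminates x²+y² and gives linear equations (the radical axes):
-337.4 x − 80.8 y = 36138.88
-521.0 x − 254.4 y = 70647.33
Solving the 2×2 system: x ≈ -79.7, y ≈ -114.5 km.

(-79.7, -114.5)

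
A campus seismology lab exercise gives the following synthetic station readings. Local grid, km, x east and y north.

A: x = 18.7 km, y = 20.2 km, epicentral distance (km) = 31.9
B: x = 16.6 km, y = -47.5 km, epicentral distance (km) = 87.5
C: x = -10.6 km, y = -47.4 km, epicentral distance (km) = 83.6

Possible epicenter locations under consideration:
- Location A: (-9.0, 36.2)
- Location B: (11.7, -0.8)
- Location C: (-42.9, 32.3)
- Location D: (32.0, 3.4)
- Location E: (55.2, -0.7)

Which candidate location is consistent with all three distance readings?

For each candidate, compare |candidate − station| to the reported distance:
Location A: residuals A 0.1, B 0.0, C 0.0 → max 0.1 km
Location B: residuals A 9.8, B 40.5, C 31.9 → max 40.5 km
Location C: residuals A 30.9, B 12.0, C 2.4 → max 30.9 km
Location D: residuals A 10.5, B 34.3, C 17.3 → max 34.3 km
Location E: residuals A 10.2, B 26.8, C 2.9 → max 26.8 km
Only Location A has all residuals ≈ 0.

Location A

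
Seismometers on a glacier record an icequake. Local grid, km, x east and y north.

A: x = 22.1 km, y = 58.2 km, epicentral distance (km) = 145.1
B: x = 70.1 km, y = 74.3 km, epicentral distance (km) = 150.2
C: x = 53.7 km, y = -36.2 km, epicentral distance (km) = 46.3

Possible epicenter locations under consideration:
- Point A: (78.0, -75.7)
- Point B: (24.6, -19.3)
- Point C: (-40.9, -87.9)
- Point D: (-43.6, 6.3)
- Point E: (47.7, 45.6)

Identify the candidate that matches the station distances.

For each candidate, compare |candidate − station| to the reported distance:
Point A: residuals A 0.0, B 0.0, C 0.1 → max 0.1 km
Point B: residuals A 67.6, B 46.1, C 12.6 → max 67.6 km
Point C: residuals A 14.0, B 46.3, C 61.5 → max 61.5 km
Point D: residuals A 61.4, B 17.7, C 59.9 → max 61.4 km
Point E: residuals A 116.6, B 113.8, C 35.7 → max 116.6 km
Only Point A has all residuals ≈ 0.

Point A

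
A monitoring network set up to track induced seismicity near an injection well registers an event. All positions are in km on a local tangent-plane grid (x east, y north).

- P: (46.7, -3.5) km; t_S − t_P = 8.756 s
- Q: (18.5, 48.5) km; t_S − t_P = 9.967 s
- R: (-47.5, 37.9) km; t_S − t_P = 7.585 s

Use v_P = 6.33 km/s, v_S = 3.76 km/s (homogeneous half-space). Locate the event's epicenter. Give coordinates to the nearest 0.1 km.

Distance from S−P lag: d = Δt · v_P v_S / (v_P − v_S) = Δt · (6.33·3.76)/(6.33−3.76) ≈ 9.2610·Δt.
So d_P = 81.09, d_Q = 92.30, d_R = 70.24 km.
Circle about each station: (x − 46.7)² + (y + 3.5)² = 81.09²; (x − 18.5)² + (y − 48.5)² = 92.30²; (x + 47.5)² + (y − 37.9)² = 70.24².
Subtracting the P equation from the Q and R equations removes the quadratic terms:
-56.4 x + 104.0 y = -1442.34
-188.4 x + 82.8 y = 3141.45
Solving the 2×2 system: x ≈ -29.9, y ≈ -30.1 km.

(-29.9, -30.1)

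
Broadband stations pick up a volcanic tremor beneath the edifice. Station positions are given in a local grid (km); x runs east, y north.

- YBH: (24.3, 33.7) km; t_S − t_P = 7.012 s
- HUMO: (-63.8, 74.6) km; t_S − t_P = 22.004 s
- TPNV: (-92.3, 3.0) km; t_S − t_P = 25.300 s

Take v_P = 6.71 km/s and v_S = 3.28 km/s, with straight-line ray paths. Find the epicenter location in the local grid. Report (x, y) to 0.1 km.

68.5 km east, 25.3 km north

Distance from S−P lag: d = Δt · v_P v_S / (v_P − v_S) = Δt · (6.71·3.28)/(6.71−3.28) ≈ 6.4166·Δt.
So d_YBH = 44.99, d_HUMO = 141.19, d_TPNV = 162.34 km.
Circle about each station: (x − 24.3)² + (y − 33.7)² = 44.99²; (x + 63.8)² + (y − 74.6)² = 141.19²; (x + 92.3)² + (y − 3.0)² = 162.34².
Subtracting pairs of circle equations eliminates x²+y² and gives linear equations (the radical axes):
-176.2 x + 81.8 y = -10001.10
-233.2 x − 61.4 y = -17528.07
Solving the 2×2 system: x ≈ 68.5, y ≈ 25.3 km.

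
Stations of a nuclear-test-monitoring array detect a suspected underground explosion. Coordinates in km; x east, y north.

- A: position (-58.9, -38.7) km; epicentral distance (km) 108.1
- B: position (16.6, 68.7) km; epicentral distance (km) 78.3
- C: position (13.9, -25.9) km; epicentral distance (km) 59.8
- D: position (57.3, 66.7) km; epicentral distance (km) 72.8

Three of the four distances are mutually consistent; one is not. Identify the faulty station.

Solve using three stations at a time. Using A, B, D (subtract circle equations pairwise → linear system) gives (x, y) ≈ (43.6, -4.7).
Distances from that point to each station vs reported:
  A: calculated 108.0 vs reported 108.1 → residual 0.1 km
  B: calculated 78.2 vs reported 78.3 → residual 0.1 km
  C: calculated 36.5 vs reported 59.8 → residual 23.3 km
  D: calculated 72.7 vs reported 72.8 → residual 0.1 km
A, B, D are mutually consistent (residuals ≈ 0); C is off by 23.3 km.

C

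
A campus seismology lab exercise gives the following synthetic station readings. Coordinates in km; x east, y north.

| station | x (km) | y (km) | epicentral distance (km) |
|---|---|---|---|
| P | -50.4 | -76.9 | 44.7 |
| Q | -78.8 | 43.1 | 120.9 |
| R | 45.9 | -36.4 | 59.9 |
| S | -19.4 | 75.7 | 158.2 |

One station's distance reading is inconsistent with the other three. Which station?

S

Solve using three stations at a time. Using P, Q, R (subtract circle equations pairwise → linear system) gives (x, y) ≈ (-10.5, -56.7).
Distances from that point to each station vs reported:
  P: calculated 44.7 vs reported 44.7 → residual 0.0 km
  Q: calculated 120.9 vs reported 120.9 → residual 0.0 km
  R: calculated 59.9 vs reported 59.9 → residual 0.0 km
  S: calculated 132.7 vs reported 158.2 → residual 25.5 km
P, Q, R are mutually consistent (residuals ≈ 0); S is off by 25.5 km.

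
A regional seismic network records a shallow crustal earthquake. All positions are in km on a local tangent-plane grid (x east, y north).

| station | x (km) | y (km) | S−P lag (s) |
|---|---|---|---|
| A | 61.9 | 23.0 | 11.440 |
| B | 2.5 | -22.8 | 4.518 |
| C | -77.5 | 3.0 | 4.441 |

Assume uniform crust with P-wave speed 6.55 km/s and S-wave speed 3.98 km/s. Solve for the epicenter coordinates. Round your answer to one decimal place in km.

Distance from S−P lag: d = Δt · v_P v_S / (v_P − v_S) = Δt · (6.55·3.98)/(6.55−3.98) ≈ 10.1436·Δt.
So d_A = 116.04, d_B = 45.83, d_C = 45.05 km.
Circle about each station: (x − 61.9)² + (y − 23.0)² = 116.04²; (x − 2.5)² + (y + 22.8)² = 45.83²; (x + 77.5)² + (y − 3.0)² = 45.05².
Subtracting pairs of circle equations eliminates x²+y² and gives linear equations (the radical axes):
-118.8 x − 91.6 y = 7530.37
-278.8 x − 40.0 y = 13090.42
Solving the 2×2 system: x ≈ -43.2, y ≈ -26.2 km.
Check against A (with the unrounded x, y): √((x − 61.9)²+(y − 23.0)²) = 116.04 ≈ 116.04 km. ✓

(-43.2, -26.2)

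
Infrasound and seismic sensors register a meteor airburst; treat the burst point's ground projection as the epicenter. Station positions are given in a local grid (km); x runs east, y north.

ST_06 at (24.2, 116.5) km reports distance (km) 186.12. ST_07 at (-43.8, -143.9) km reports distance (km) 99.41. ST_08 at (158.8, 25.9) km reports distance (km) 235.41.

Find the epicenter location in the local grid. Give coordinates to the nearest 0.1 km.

Circle about each station: (x − 24.2)² + (y − 116.5)² = 186.12²; (x + 43.8)² + (y + 143.9)² = 99.41²; (x − 158.8)² + (y − 25.9)² = 235.41².
Subtracting the ST_06 equation from the ST_07 and ST_08 equations removes the quadratic terms:
-136.0 x − 520.8 y = 33226.07
269.2 x − 181.2 y = -9046.85
Solving the 2×2 system: x ≈ -65.1, y ≈ -46.8 km.
Check against ST_06 (with the unrounded x, y): √((x − 24.2)²+(y − 116.5)²) = 186.12 ≈ 186.12 km. ✓

x ≈ -65.1 km, y ≈ -46.8 km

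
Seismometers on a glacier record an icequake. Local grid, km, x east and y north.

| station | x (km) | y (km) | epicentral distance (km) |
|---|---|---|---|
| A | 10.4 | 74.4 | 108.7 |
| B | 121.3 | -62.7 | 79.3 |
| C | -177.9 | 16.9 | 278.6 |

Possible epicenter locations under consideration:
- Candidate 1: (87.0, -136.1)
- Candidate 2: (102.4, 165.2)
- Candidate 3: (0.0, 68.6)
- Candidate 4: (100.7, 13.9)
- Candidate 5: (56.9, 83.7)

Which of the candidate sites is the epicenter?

For each candidate, compare |candidate − station| to the reported distance:
Candidate 1: residuals A 115.3, B 1.7, C 27.3 → max 115.3 km
Candidate 2: residuals A 20.6, B 149.4, C 38.5 → max 149.4 km
Candidate 3: residuals A 96.8, B 99.5, C 93.3 → max 99.5 km
Candidate 4: residuals A 0.0, B 0.0, C 0.0 → max 0.0 km
Candidate 5: residuals A 61.3, B 80.6, C 34.5 → max 80.6 km
Only Candidate 4 has all residuals ≈ 0.

Candidate 4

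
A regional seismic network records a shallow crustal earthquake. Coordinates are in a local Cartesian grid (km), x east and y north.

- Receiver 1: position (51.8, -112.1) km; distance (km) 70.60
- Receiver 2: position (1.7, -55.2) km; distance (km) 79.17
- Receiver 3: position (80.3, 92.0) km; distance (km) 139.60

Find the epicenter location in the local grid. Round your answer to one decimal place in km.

Circle about each station: (x − 51.8)² + (y + 112.1)² = 70.60²; (x − 1.7)² + (y + 55.2)² = 79.17²; (x − 80.3)² + (y − 92.0)² = 139.60².
Subtracting pairs of circle equations eliminates x²+y² and gives linear equations (the radical axes):
-100.2 x + 113.8 y = -13483.25
57.0 x + 408.2 y = -14841.36
Solving the 2×2 system: x ≈ 80.5, y ≈ -47.6 km.
Check against Receiver 1 (with the unrounded x, y): √((x − 51.8)²+(y + 112.1)²) = 70.60 ≈ 70.60 km. ✓

(80.5, -47.6)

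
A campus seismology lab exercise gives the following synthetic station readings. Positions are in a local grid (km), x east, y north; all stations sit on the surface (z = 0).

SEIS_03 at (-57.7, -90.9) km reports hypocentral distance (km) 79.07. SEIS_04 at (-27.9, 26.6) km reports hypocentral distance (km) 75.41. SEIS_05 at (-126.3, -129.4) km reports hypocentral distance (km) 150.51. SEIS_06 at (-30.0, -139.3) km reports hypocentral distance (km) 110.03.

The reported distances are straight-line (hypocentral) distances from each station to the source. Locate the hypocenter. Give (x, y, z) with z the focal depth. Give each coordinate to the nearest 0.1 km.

Each station gives a sphere (x−x_i)² + (y−y_i)² + z² = d_i² (stations at z=0).
Subtracting the SEIS_03 sphere from SEIS_04 and SEIS_05: z² cancels, leaving linear equations in x and y:
59.6 x + 235.0 y = -9540.73
-137.2 x − 77.0 y = 4702.75
Solving: x ≈ -13.399, y ≈ -37.201 km (keep extra digits for the depth step; rounded: -13.4, -37.2).
Then from the SEIS_03 sphere: z² = 79.07² − (x + 57.7)² − (y + 90.9)² with x = -13.399, y = -37.201, so z ≈ 37.495 ≈ 37.5 km.
Check against SEIS_06 (with the unrounded solution): distance 110.03 ≈ 110.03 km. ✓

x ≈ -13.4 km, y ≈ -37.2 km, depth ≈ 37.5 km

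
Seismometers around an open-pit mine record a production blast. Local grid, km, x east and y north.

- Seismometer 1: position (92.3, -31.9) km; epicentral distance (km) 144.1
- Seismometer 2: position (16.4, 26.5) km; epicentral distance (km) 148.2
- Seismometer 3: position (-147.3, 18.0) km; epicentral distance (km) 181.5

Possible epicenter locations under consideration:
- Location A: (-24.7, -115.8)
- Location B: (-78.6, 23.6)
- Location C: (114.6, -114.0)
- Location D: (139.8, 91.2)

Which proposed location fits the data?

Location A

For each candidate, compare |candidate − station| to the reported distance:
Location A: residuals Seismometer 1 0.1, Seismometer 2 0.1, Seismometer 3 0.0 → max 0.1 km
Location B: residuals Seismometer 1 35.6, Seismometer 2 53.2, Seismometer 3 112.6 → max 112.6 km
Location C: residuals Seismometer 1 59.0, Seismometer 2 23.2, Seismometer 3 111.8 → max 111.8 km
Location D: residuals Seismometer 1 12.2, Seismometer 2 8.9, Seismometer 3 114.8 → max 114.8 km
Only Location A has all residuals ≈ 0.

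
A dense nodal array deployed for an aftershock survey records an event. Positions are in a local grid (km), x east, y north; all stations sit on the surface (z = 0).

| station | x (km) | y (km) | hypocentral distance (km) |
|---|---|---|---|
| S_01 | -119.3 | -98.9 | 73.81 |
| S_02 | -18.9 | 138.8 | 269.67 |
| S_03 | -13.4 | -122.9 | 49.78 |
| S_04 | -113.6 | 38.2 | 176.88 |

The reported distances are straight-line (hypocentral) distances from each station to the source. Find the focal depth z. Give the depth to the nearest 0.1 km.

Each station gives a sphere (x−x_i)² + (y−y_i)² + z² = d_i² (stations at z=0).
Subtracting the S_01 sphere from S_02 and S_03: z² cancels, leaving linear equations in x and y:
200.8 x + 475.4 y = -71665.04
211.8 x − 48.0 y = -5759.86
Solving: x ≈ -55.998, y ≈ -127.094 km (keep extra digits for the depth step; rounded: -56.0, -127.1).
Then from the S_01 sphere: z² = 73.81² − (x + 119.3)² − (y + 98.9)² with x = -55.998, y = -127.094, so z ≈ 25.414 ≈ 25.4 km.

depth ≈ 25.4 km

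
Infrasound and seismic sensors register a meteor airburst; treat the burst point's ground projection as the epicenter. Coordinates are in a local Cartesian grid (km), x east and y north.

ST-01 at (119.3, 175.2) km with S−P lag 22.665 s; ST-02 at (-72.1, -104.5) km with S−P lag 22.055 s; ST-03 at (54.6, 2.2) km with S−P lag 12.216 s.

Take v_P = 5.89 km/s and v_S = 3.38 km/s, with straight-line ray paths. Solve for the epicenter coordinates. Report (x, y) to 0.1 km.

Distance from S−P lag: d = Δt · v_P v_S / (v_P − v_S) = Δt · (5.89·3.38)/(5.89−3.38) ≈ 7.9316·Δt.
So d_ST-01 = 179.77, d_ST-02 = 174.93, d_ST-03 = 96.89 km.
Circle about each station: (x − 119.3)² + (y − 175.2)² = 179.77²; (x + 72.1)² + (y + 104.5)² = 174.93²; (x − 54.6)² + (y − 2.2)² = 96.89².
Subtracting pairs of circle equations eliminates x²+y² and gives linear equations (the radical axes):
-382.8 x − 559.4 y = -27092.12
-129.4 x − 346.0 y = -19011.95
Solving the 2×2 system: x ≈ -21.0, y ≈ 62.8 km.

x ≈ -21.0 km, y ≈ 62.8 km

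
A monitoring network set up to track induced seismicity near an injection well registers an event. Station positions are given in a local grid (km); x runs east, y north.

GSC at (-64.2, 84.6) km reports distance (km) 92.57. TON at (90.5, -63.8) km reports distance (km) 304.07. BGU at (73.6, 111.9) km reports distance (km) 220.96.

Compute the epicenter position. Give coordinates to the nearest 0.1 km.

-146.9 km east, 126.2 km north

Circle about each station: (x + 64.2)² + (y − 84.6)² = 92.57²; (x − 90.5)² + (y + 63.8)² = 304.07²; (x − 73.6)² + (y − 111.9)² = 220.96².
Subtracting the GSC equation from the TON and BGU equations removes the quadratic terms:
309.4 x − 296.8 y = -82907.47
275.6 x + 54.6 y = -33594.35
Solving the 2×2 system: x ≈ -146.9, y ≈ 126.2 km.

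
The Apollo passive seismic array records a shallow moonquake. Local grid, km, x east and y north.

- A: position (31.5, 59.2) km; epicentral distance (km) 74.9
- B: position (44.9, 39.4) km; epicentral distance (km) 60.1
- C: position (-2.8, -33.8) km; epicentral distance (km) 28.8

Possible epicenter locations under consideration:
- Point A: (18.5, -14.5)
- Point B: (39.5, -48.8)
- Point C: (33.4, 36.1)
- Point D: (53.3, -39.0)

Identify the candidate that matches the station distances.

For each candidate, compare |candidate − station| to the reported distance:
Point A: residuals A 0.1, B 0.1, C 0.1 → max 0.1 km
Point B: residuals A 33.4, B 28.3, C 16.1 → max 33.4 km
Point C: residuals A 51.7, B 48.1, C 49.9 → max 51.7 km
Point D: residuals A 25.7, B 18.7, C 27.5 → max 27.5 km
Only Point A has all residuals ≈ 0.

Point A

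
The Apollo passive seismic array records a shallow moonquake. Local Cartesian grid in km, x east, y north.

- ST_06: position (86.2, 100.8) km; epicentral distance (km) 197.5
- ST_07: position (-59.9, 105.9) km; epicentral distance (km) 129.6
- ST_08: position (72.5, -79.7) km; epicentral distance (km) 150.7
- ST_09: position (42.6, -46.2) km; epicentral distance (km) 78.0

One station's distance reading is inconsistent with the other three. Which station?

Solve using three stations at a time. Using ST_06, ST_07, ST_08 (subtract circle equations pairwise → linear system) gives (x, y) ≈ (-67.3, -23.5).
Distances from that point to each station vs reported:
  ST_06: calculated 197.5 vs reported 197.5 → residual 0.0 km
  ST_07: calculated 129.6 vs reported 129.6 → residual 0.0 km
  ST_08: calculated 150.7 vs reported 150.7 → residual 0.0 km
  ST_09: calculated 112.2 vs reported 78.0 → residual 34.2 km
ST_06, ST_07, ST_08 are mutually consistent (residuals ≈ 0); ST_09 is off by 34.2 km.

ST_09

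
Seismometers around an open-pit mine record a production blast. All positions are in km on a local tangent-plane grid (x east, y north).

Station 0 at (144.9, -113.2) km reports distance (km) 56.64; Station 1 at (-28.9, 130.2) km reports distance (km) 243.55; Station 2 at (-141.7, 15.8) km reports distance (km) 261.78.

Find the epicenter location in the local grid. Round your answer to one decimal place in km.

Circle about each station: (x − 144.9)² + (y + 113.2)² = 56.64²; (x + 28.9)² + (y − 130.2)² = 243.55²; (x + 141.7)² + (y − 15.8)² = 261.78².
Subtracting the Station 0 equation from the Station 1 and Station 2 equations removes the quadratic terms:
-347.6 x + 486.8 y = -72131.51
-573.2 x + 258.0 y = -78802.40
Solving the 2×2 system: x ≈ 104.3, y ≈ -73.7 km.

(104.3, -73.7)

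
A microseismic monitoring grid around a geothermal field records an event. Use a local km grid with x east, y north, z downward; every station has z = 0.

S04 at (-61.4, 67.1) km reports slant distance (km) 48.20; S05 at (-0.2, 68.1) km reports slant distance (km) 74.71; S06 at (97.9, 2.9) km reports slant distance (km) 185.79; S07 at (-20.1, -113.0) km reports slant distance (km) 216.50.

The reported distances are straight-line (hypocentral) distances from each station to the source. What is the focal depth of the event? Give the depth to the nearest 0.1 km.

Each station gives a sphere (x−x_i)² + (y−y_i)² + z² = d_i² (stations at z=0).
Subtracting the S04 sphere from S05 and S06: z² cancels, leaving linear equations in x and y:
122.4 x + 2.0 y = -6893.06
318.6 x − 128.4 y = -30874.23
Solving: x ≈ -57.897, y ≈ 96.792 km (keep extra digits for the depth step; rounded: -57.9, 96.8).
Then from the S04 sphere: z² = 48.20² − (x + 61.4)² − (y − 67.1)² with x = -57.897, y = 96.792, so z ≈ 37.807 ≈ 37.8 km.
Check against S07 (with the unrounded solution): distance 216.50 ≈ 216.50 km. ✓

37.8 km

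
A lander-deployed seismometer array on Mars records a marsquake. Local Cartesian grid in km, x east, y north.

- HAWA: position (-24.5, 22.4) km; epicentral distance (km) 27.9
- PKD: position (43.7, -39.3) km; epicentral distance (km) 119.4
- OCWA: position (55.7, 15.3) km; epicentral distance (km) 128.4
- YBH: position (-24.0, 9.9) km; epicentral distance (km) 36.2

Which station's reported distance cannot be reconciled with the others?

Solve using three stations at a time. Using HAWA, PKD, YBH (subtract circle equations pairwise → linear system) gives (x, y) ≈ (-48.6, 36.5).
Distances from that point to each station vs reported:
  HAWA: calculated 27.9 vs reported 27.9 → residual 0.0 km
  PKD: calculated 119.4 vs reported 119.4 → residual 0.0 km
  OCWA: calculated 106.4 vs reported 128.4 → residual 22.0 km
  YBH: calculated 36.2 vs reported 36.2 → residual 0.0 km
HAWA, PKD, YBH are mutually consistent (residuals ≈ 0); OCWA is off by 22.0 km.

OCWA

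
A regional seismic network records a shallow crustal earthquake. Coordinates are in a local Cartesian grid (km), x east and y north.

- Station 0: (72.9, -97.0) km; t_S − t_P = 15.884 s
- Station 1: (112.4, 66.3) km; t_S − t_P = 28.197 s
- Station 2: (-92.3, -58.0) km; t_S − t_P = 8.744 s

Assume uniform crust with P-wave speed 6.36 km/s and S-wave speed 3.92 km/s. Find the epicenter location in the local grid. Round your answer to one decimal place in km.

Distance from S−P lag: d = Δt · v_P v_S / (v_P − v_S) = Δt · (6.36·3.92)/(6.36−3.92) ≈ 10.2177·Δt.
So d_Station 0 = 162.30, d_Station 1 = 288.11, d_Station 2 = 89.34 km.
Circle about each station: (x − 72.9)² + (y + 97.0)² = 162.30²; (x − 112.4)² + (y − 66.3)² = 288.11²; (x + 92.3)² + (y + 58.0)² = 89.34².
Subtracting pairs of circle equations eliminates x²+y² and gives linear equations (the radical axes):
79.0 x + 326.6 y = -54360.04
-330.4 x + 78.0 y = 15519.53
Solving the 2×2 system: x ≈ -81.6, y ≈ -146.7 km.

x ≈ -81.6 km, y ≈ -146.7 km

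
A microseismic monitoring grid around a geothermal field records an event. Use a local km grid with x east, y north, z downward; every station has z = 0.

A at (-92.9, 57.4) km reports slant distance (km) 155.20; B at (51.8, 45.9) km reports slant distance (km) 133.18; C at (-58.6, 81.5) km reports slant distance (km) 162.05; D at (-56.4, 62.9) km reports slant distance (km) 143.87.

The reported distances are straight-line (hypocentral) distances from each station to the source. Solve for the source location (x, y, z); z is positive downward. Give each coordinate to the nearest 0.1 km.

Each station gives a sphere (x−x_i)² + (y−y_i)² + z² = d_i² (stations at z=0).
Subtracting the A sphere from B and C: z² cancels, leaving linear equations in x and y:
289.4 x − 23.0 y = -784.99
68.6 x + 48.2 y = -4022.12
Solving: x ≈ -8.395, y ≈ -71.499 km (keep extra digits for the depth step; rounded: -8.4, -71.5).
Then from the A sphere: z² = 155.20² − (x + 92.9)² − (y − 57.4)² with x = -8.395, y = -71.499, so z ≈ 18.193 ≈ 18.2 km.

x ≈ -8.4 km, y ≈ -71.5 km, depth ≈ 18.2 km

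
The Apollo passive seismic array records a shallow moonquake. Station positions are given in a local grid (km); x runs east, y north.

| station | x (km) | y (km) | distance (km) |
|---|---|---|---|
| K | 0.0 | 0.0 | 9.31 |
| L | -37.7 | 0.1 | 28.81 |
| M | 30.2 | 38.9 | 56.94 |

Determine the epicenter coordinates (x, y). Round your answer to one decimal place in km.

Circle about each station: x² + y² = 9.31²; (x + 37.7)² + (y − 0.1)² = 28.81²; (x − 30.2)² + (y − 38.9)² = 56.94².
Subtracting the K equation from the L and M equations removes the quadratic terms:
-75.4 x + 0.2 y = 677.96
60.4 x + 77.8 y = -730.24
Solving the 2×2 system: x ≈ -9.0, y ≈ -2.4 km.

-9.0 km east, -2.4 km north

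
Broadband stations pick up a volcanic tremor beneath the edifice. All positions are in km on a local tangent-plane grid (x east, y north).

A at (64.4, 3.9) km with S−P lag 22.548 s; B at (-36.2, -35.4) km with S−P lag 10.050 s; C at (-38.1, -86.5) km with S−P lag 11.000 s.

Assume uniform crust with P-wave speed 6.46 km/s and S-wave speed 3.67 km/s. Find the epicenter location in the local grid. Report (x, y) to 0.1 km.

-121.2 km east, -43.7 km north

Distance from S−P lag: d = Δt · v_P v_S / (v_P − v_S) = Δt · (6.46·3.67)/(6.46−3.67) ≈ 8.4976·Δt.
So d_A = 191.60, d_B = 85.40, d_C = 93.47 km.
Circle about each station: (x − 64.4)² + (y − 3.9)² = 191.60²; (x + 36.2)² + (y + 35.4)² = 85.40²; (x + 38.1)² + (y + 86.5)² = 93.47².
Subtracting pairs of circle equations eliminates x²+y² and gives linear equations (the radical axes):
-201.2 x − 78.6 y = 27818.43
-205.0 x − 180.8 y = 32745.21
Solving the 2×2 system: x ≈ -121.2, y ≈ -43.7 km.
Check against A (with the unrounded x, y): √((x − 64.4)²+(y − 3.9)²) = 191.60 ≈ 191.60 km. ✓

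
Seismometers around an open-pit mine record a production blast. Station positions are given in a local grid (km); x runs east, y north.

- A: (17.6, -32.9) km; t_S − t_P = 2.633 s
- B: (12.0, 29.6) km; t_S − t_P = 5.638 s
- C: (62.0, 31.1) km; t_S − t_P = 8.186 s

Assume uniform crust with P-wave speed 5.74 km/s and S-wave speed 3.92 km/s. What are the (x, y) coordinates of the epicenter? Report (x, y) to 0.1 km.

-14.9 km east, -34.7 km north

Distance from S−P lag: d = Δt · v_P v_S / (v_P − v_S) = Δt · (5.74·3.92)/(5.74−3.92) ≈ 12.3631·Δt.
So d_A = 32.55, d_B = 69.70, d_C = 101.20 km.
Circle about each station: (x − 17.6)² + (y + 32.9)² = 32.55²; (x − 12.0)² + (y − 29.6)² = 69.70²; (x − 62.0)² + (y − 31.1)² = 101.20².
Subtracting pairs of circle equations eliminates x²+y² and gives linear equations (the radical axes):
-11.2 x + 125.0 y = -4170.60
88.8 x + 128.0 y = -5762.90
Solving the 2×2 system: x ≈ -14.9, y ≈ -34.7 km.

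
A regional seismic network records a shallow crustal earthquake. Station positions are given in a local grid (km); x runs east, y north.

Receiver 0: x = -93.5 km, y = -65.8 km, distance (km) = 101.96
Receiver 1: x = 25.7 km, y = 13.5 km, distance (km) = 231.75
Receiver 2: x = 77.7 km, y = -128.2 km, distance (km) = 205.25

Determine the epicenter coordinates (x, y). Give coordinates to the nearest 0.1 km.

(-124.6, -162.9)

Circle about each station: (x + 93.5)² + (y + 65.8)² = 101.96²; (x − 25.7)² + (y − 13.5)² = 231.75²; (x − 77.7)² + (y + 128.2)² = 205.25².
Subtracting the Receiver 0 equation from the Receiver 1 and Receiver 2 equations removes the quadratic terms:
238.4 x + 158.6 y = -55541.37
342.4 x − 124.8 y = -22331.08
Solving the 2×2 system: x ≈ -124.6, y ≈ -162.9 km.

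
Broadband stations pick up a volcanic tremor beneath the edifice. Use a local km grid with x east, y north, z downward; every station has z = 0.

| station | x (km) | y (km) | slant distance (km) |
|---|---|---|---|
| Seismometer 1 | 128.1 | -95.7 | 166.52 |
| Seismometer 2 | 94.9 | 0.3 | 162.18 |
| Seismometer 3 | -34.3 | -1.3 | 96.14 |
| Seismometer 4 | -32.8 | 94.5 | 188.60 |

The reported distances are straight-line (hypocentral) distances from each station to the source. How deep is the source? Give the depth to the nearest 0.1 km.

35.1 km

Each station gives a sphere (x−x_i)² + (y−y_i)² + z² = d_i² (stations at z=0).
Subtracting the Seismometer 1 sphere from Seismometer 2 and Seismometer 3: z² cancels, leaving linear equations in x and y:
-66.4 x + 192.0 y = -15135.44
-324.8 x + 188.8 y = -5903.91
Solving: x ≈ -34.601, y ≈ -90.797 km (keep extra digits for the depth step; rounded: -34.6, -90.8).
Then from the Seismometer 1 sphere: z² = 166.52² − (x − 128.1)² − (y + 95.7)² with x = -34.601, y = -90.797, so z ≈ 35.118 ≈ 35.1 km.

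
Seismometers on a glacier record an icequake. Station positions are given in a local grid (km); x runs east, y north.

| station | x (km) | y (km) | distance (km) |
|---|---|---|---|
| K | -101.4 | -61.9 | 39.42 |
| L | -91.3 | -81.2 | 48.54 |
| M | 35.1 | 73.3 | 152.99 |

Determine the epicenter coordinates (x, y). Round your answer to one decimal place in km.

Circle about each station: (x + 101.4)² + (y + 61.9)² = 39.42²; (x + 91.3)² + (y + 81.2)² = 48.54²; (x − 35.1)² + (y − 73.3)² = 152.99².
Subtracting pairs of circle equations eliminates x²+y² and gives linear equations (the radical axes):
20.2 x − 38.6 y = 13.36
273.0 x + 270.4 y = -29360.67
Solving the 2×2 system: x ≈ -70.6, y ≈ -37.3 km.

-70.6 km east, -37.3 km north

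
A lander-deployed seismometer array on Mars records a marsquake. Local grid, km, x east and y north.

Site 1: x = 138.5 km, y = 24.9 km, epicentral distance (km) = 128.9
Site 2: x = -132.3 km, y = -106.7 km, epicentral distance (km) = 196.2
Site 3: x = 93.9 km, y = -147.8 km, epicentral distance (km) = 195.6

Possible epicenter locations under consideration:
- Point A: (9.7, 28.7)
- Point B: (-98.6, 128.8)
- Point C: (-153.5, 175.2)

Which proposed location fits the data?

For each candidate, compare |candidate − station| to the reported distance:
Point A: residuals Site 1 0.0, Site 2 0.0, Site 3 0.0 → max 0.0 km
Point B: residuals Site 1 130.0, Site 2 41.7, Site 3 141.4 → max 141.4 km
Point C: residuals Site 1 199.5, Site 2 86.5, Site 3 211.3 → max 211.3 km
Only Point A has all residuals ≈ 0.

Point A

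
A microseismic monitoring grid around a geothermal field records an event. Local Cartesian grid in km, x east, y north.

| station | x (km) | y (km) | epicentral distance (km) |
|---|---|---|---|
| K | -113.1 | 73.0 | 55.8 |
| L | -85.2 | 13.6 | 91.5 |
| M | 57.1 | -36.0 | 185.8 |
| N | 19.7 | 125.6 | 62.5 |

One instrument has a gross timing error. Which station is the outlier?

Solve using three stations at a time. Using K, L, M (subtract circle equations pairwise → linear system) gives (x, y) ≈ (-66.1, 103.1).
Distances from that point to each station vs reported:
  K: calculated 55.8 vs reported 55.8 → residual 0.0 km
  L: calculated 91.5 vs reported 91.5 → residual 0.0 km
  M: calculated 185.8 vs reported 185.8 → residual 0.0 km
  N: calculated 88.7 vs reported 62.5 → residual 26.2 km
K, L, M are mutually consistent (residuals ≈ 0); N is off by 26.2 km.

N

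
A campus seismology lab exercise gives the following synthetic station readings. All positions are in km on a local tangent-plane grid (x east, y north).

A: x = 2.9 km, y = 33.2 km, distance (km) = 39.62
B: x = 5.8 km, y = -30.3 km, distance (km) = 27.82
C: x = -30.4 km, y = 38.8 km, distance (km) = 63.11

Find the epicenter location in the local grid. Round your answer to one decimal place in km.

(15.7, -4.3)

Circle about each station: (x − 2.9)² + (y − 33.2)² = 39.62²; (x − 5.8)² + (y + 30.3)² = 27.82²; (x + 30.4)² + (y − 38.8)² = 63.11².
Subtracting the A equation from the B and C equations removes the quadratic terms:
5.8 x − 127.0 y = 636.87
-66.6 x + 11.2 y = -1094.18
Solving the 2×2 system: x ≈ 15.7, y ≈ -4.3 km.
Check against A (with the unrounded x, y): √((x − 2.9)²+(y − 33.2)²) = 39.62 ≈ 39.62 km. ✓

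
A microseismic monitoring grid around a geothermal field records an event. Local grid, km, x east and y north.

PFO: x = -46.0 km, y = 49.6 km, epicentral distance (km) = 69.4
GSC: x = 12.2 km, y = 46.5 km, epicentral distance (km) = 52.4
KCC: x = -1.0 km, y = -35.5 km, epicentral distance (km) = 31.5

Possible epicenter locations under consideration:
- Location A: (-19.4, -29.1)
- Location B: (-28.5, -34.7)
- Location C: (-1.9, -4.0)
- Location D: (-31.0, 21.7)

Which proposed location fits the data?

For each candidate, compare |candidate − station| to the reported distance:
Location A: residuals PFO 13.7, GSC 29.5, KCC 12.0 → max 29.5 km
Location B: residuals PFO 16.7, GSC 38.4, KCC 4.0 → max 38.4 km
Location C: residuals PFO 0.0, GSC 0.0, KCC 0.0 → max 0.0 km
Location D: residuals PFO 37.7, GSC 2.6, KCC 33.1 → max 37.7 km
Only Location C has all residuals ≈ 0.

Location C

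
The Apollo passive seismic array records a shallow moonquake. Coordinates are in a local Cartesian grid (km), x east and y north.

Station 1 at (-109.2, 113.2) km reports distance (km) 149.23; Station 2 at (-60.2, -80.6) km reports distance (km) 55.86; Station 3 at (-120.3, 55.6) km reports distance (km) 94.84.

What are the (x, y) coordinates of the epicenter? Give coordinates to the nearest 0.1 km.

Circle about each station: (x + 109.2)² + (y − 113.2)² = 149.23²; (x + 60.2)² + (y + 80.6)² = 55.86²; (x + 120.3)² + (y − 55.6)² = 94.84².
Subtracting pairs of circle equations eliminates x²+y² and gives linear equations (the radical axes):
98.0 x − 387.6 y = 4530.77
-22.2 x − 115.2 y = 6099.54
Solving the 2×2 system: x ≈ -92.6, y ≈ -35.1 km.

(-92.6, -35.1)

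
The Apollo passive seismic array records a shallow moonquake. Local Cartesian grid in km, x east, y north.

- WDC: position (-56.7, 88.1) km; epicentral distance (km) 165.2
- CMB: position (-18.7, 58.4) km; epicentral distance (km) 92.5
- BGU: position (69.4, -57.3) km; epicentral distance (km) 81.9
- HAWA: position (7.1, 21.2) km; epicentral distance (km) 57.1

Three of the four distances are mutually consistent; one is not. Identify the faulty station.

WDC

Solve using three stations at a time. Using CMB, BGU, HAWA (subtract circle equations pairwise → linear system) gives (x, y) ≈ (-9.1, -33.7).
Distances from that point to each station vs reported:
  WDC: calculated 130.7 vs reported 165.2 → residual 34.5 km
  CMB: calculated 92.6 vs reported 92.5 → residual 0.1 km
  BGU: calculated 82.0 vs reported 81.9 → residual 0.1 km
  HAWA: calculated 57.2 vs reported 57.1 → residual 0.1 km
CMB, BGU, HAWA are mutually consistent (residuals ≈ 0); WDC is off by 34.5 km.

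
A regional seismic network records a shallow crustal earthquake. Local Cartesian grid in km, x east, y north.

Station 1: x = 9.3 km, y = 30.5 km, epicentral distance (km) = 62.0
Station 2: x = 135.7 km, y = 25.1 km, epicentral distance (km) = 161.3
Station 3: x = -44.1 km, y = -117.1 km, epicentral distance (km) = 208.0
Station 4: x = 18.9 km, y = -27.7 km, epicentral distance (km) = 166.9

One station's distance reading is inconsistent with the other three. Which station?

Solve using three stations at a time. Using Station 1, Station 2, Station 3 (subtract circle equations pairwise → linear system) gives (x, y) ≈ (-12.6, 88.5).
Distances from that point to each station vs reported:
  Station 1: calculated 62.0 vs reported 62.0 → residual 0.0 km
  Station 2: calculated 161.3 vs reported 161.3 → residual 0.0 km
  Station 3: calculated 208.0 vs reported 208.0 → residual 0.0 km
  Station 4: calculated 120.4 vs reported 166.9 → residual 46.5 km
Station 1, Station 2, Station 3 are mutually consistent (residuals ≈ 0); Station 4 is off by 46.5 km.

Station 4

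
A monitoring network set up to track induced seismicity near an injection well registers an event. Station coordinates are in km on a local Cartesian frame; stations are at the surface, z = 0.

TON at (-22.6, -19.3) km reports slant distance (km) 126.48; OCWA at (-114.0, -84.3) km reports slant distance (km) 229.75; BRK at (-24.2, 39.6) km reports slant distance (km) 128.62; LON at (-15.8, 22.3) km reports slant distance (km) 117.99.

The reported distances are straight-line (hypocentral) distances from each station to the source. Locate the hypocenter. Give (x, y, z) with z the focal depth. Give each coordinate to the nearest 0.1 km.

x ≈ 90.0 km, y ≈ 8.6 km, depth ≈ 50.4 km

Each station gives a sphere (x−x_i)² + (y−y_i)² + z² = d_i² (stations at z=0).
Subtracting the TON sphere from OCWA and BRK: z² cancels, leaving linear equations in x and y:
-182.8 x − 130.0 y = -17568.63
-3.2 x + 117.8 y = 724.64
Solving: x ≈ 89.995, y ≈ 8.596 km (keep extra digits for the depth step; rounded: 90.0, 8.6).
Then from the TON sphere: z² = 126.48² − (x + 22.6)² − (y + 19.3)² with x = 89.995, y = 8.596, so z ≈ 50.412 ≈ 50.4 km.
Check against LON (with the unrounded solution): distance 117.99 ≈ 117.99 km. ✓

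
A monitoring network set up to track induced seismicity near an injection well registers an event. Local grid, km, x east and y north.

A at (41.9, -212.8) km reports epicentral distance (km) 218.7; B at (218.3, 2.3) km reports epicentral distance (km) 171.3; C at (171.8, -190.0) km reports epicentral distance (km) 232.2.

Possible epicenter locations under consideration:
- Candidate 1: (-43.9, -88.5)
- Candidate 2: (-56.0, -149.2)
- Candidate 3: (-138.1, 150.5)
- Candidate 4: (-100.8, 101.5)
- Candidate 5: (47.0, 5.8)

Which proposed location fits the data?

Candidate 5

For each candidate, compare |candidate − station| to the reported distance:
Candidate 1: residuals A 67.7, B 106.2, C 6.2 → max 106.2 km
Candidate 2: residuals A 102.0, B 142.1, C 0.8 → max 142.1 km
Candidate 3: residuals A 186.7, B 214.7, C 228.2 → max 228.2 km
Candidate 4: residuals A 126.5, B 162.9, C 166.9 → max 166.9 km
Candidate 5: residuals A 0.0, B 0.0, C 0.0 → max 0.0 km
Only Candidate 5 has all residuals ≈ 0.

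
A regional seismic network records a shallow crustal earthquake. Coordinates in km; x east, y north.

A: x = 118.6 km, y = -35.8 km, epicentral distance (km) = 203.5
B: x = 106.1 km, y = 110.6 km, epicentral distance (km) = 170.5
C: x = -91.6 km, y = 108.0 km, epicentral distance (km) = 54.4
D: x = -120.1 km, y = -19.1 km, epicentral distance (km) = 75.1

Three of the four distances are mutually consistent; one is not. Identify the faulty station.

Solve using three stations at a time. Using A, B, C (subtract circle equations pairwise → linear system) gives (x, y) ≈ (-58.2, 65.0).
Distances from that point to each station vs reported:
  A: calculated 203.5 vs reported 203.5 → residual 0.0 km
  B: calculated 170.5 vs reported 170.5 → residual 0.0 km
  C: calculated 54.5 vs reported 54.4 → residual 0.1 km
  D: calculated 104.4 vs reported 75.1 → residual 29.3 km
A, B, C are mutually consistent (residuals ≈ 0); D is off by 29.3 km.

D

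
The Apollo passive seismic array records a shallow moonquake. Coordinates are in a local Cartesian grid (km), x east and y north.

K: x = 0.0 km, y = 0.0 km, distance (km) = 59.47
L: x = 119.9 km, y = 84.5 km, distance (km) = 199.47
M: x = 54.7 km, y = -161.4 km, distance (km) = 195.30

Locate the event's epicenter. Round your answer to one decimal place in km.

Circle about each station: x² + y² = 59.47²; (x − 119.9)² + (y − 84.5)² = 199.47²; (x − 54.7)² + (y + 161.4)² = 195.30².
Subtracting pairs of circle equations eliminates x²+y² and gives linear equations (the radical axes):
239.8 x + 169.0 y = -14735.34
109.4 x − 322.8 y = -5563.36
Solving the 2×2 system: x ≈ -59.4, y ≈ -2.9 km.
Check against K (with the unrounded x, y): √(x²+y²) = 59.48 ≈ 59.47 km. ✓

x ≈ -59.4 km, y ≈ -2.9 km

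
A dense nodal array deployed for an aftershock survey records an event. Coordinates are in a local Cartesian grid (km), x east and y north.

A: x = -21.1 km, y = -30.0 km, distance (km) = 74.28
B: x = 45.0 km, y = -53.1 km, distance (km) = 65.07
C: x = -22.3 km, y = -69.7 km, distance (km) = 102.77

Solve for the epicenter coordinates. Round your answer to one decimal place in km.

x ≈ 40.3 km, y ≈ 11.8 km

Circle about each station: (x + 21.1)² + (y + 30.0)² = 74.28²; (x − 45.0)² + (y + 53.1)² = 65.07²; (x + 22.3)² + (y + 69.7)² = 102.77².
Subtracting pairs of circle equations eliminates x²+y² and gives linear equations (the radical axes):
132.2 x − 46.2 y = 4782.81
-2.4 x − 79.4 y = -1033.98
Solving the 2×2 system: x ≈ 40.3, y ≈ 11.8 km.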